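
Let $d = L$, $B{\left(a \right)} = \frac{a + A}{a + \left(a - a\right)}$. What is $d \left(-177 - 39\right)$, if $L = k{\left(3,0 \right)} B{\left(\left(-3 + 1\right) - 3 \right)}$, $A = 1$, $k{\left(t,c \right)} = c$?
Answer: $0$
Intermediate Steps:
$B{\left(a \right)} = \frac{1 + a}{a}$ ($B{\left(a \right)} = \frac{a + 1}{a + \left(a - a\right)} = \frac{1 + a}{a + 0} = \frac{1 + a}{a}$)
$L = 0$ ($L = 0 \frac{1 + \left(\left(-3 + 1\right) - 3\right)}{\left(-3 + 1\right) - 3} = 0 \frac{1 - 5}{-2 - 3} = 0 \frac{1 - 5}{-5} = 0 \left(\left(- \frac{1}{5}\right) \left(-4\right)\right) = 0 \cdot \frac{4}{5} = 0$)
$d = 0$
$d \left(-177 - 39\right) = 0 \left(-177 - 39\right) = 0 \left(-216\right) = 0$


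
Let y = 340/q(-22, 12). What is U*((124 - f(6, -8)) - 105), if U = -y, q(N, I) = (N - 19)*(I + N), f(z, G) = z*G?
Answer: -2278/41 ≈ -55.561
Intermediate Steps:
f(z, G) = G*z
q(N, I) = (-19 + N)*(I + N)
y = 34/41 (y = 340/((-22)² - 19*12 - 19*(-22) + 12*(-22)) = 340/(484 - 228 + 418 - 264) = 340/410 = 340*(1/410) = 34/41 ≈ 0.82927)
U = -34/41 (U = -1*34/41 = -34/41 ≈ -0.82927)
U*((124 - f(6, -8)) - 105) = -34*((124 - (-8)*6) - 105)/41 = -34*((124 - 1*(-48)) - 105)/41 = -34*((124 + 48) - 105)/41 = -34*(172 - 105)/41 = -34/41*67 = -2278/41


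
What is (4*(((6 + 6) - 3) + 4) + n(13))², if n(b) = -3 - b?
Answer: 1296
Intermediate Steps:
(4*(((6 + 6) - 3) + 4) + n(13))² = (4*(((6 + 6) - 3) + 4) + (-3 - 1*13))² = (4*((12 - 3) + 4) + (-3 - 13))² = (4*(9 + 4) - 16)² = (4*13 - 16)² = (52 - 16)² = 36² = 1296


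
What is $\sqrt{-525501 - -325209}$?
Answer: $2 i \sqrt{50073} \approx 447.54 i$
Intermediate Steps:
$\sqrt{-525501 - -325209} = \sqrt{-525501 + \left(\left(-220 + 349\right) + 325080\right)} = \sqrt{-525501 + \left(129 + 325080\right)} = \sqrt{-525501 + 325209} = \sqrt{-200292} = 2 i \sqrt{50073}$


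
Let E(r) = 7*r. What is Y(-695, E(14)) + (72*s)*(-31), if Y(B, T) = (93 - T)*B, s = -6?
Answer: 16867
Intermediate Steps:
Y(B, T) = B*(93 - T)
Y(-695, E(14)) + (72*s)*(-31) = -695*(93 - 7*14) + (72*(-6))*(-31) = -695*(93 - 1*98) - 432*(-31) = -695*(93 - 98) + 13392 = -695*(-5) + 13392 = 3475 + 13392 = 16867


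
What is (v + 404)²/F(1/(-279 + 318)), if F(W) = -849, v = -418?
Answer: -196/849 ≈ -0.23086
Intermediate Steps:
(v + 404)²/F(1/(-279 + 318)) = (-418 + 404)²/(-849) = (-14)²*(-1/849) = 196*(-1/849) = -196/849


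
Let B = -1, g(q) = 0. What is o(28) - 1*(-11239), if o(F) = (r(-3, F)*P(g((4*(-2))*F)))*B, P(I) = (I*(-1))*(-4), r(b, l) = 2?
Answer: 11239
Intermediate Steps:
P(I) = 4*I (P(I) = -I*(-4) = 4*I)
o(F) = 0 (o(F) = (2*(4*0))*(-1) = (2*0)*(-1) = 0*(-1) = 0)
o(28) - 1*(-11239) = 0 - 1*(-11239) = 0 + 11239 = 11239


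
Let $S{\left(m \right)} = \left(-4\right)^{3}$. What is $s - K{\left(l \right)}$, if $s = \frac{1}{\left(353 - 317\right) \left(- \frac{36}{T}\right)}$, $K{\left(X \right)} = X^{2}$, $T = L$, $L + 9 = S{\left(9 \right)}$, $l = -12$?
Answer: $- \frac{186551}{1296} \approx -143.94$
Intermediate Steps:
$S{\left(m \right)} = -64$
$L = -73$ ($L = -9 - 64 = -73$)
$T = -73$
$s = \frac{73}{1296}$ ($s = \frac{1}{\left(353 - 317\right) \left(- \frac{36}{-73}\right)} = \frac{1}{36 \left(\left(-36\right) \left(- \frac{1}{73}\right)\right)} = \frac{1}{36 \cdot \frac{36}{73}} = \frac{1}{36} \cdot \frac{73}{36} = \frac{73}{1296} \approx 0.056327$)
$s - K{\left(l \right)} = \frac{73}{1296} - \left(-12\right)^{2} = \frac{73}{1296} - 144 = - \frac{186551}{1296}$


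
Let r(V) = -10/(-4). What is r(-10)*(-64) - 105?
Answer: -265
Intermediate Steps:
r(V) = 5/2 (r(V) = -10*(-¼) = 5/2)
r(-10)*(-64) - 105 = (5/2)*(-64) - 105 = -160 - 105 = -265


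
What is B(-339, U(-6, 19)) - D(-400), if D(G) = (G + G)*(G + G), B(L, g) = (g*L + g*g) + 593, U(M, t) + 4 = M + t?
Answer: -642377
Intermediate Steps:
U(M, t) = -4 + M + t (U(M, t) = -4 + (M + t) = -4 + M + t)
B(L, g) = 593 + g**2 + L*g (B(L, g) = (L*g + g**2) + 593 = (g**2 + L*g) + 593 = 593 + g**2 + L*g)
D(G) = 4*G**2 (D(G) = (2*G)*(2*G) = 4*G**2)
B(-339, U(-6, 19)) - D(-400) = (593 + (-4 - 6 + 19)**2 - 339*(-4 - 6 + 19)) - 4*(-400)**2 = (593 + 9**2 - 339*9) - 4*160000 = (593 + 81 - 3051) - 1*640000 = -2377 - 640000 = -642377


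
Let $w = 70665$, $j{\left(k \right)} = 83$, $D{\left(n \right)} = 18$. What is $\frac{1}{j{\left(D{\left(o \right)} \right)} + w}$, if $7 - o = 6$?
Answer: $\frac{1}{70748} \approx 1.4135 \cdot 10^{-5}$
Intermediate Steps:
$o = 1$ ($o = 7 - 6 = 1$)
$\frac{1}{j{\left(D{\left(o \right)} \right)} + w} = \frac{1}{83 + 70665} = \frac{1}{70748}$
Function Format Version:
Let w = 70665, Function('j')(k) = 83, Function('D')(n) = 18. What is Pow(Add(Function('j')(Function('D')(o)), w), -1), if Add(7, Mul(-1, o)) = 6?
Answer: Rational(1, 70748) ≈ 1.4135e-5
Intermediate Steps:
o = 1 (o = Add(7, Mul(-1, 6)) = Add(7, -6) = 1)
Pow(Add(Function('j')(Function('D')(o)), w), -1) = Pow(Add(83, 70665), -1) = Pow(70748, -1) = Rational(1, 70748)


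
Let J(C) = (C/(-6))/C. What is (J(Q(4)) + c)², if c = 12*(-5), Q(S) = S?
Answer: 130321/36 ≈ 3620.0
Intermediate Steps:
c = -60
J(C) = -⅙ (J(C) = (C*(-⅙))/C = (-C/6)/C = -⅙)
(J(Q(4)) + c)² = (-⅙ - 60)² = (-361/6)² = 130321/36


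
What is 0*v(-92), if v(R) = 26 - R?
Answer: 0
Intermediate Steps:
0*v(-92) = 0*(26 - 1*(-92)) = 0*(26 + 92) = 0*118 = 0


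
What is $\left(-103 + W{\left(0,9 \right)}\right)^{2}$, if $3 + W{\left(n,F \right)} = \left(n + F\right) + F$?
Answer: $7744$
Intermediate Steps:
$W{\left(n,F \right)} = -3 + n + 2 F$ ($W{\left(n,F \right)} = -3 + \left(\left(n + F\right) + F\right) = -3 + \left(\left(F + n\right) + F\right) = -3 + \left(n + 2 F\right) = -3 + n + 2 F$)
$\left(-103 + W{\left(0,9 \right)}\right)^{2} = \left(-103 + \left(-3 + 0 + 2 \cdot 9\right)\right)^{2} = \left(-103 + \left(-3 + 0 + 18\right)\right)^{2} = \left(-103 + 15\right)^{2} = \left(-88\right)^{2} = 7744$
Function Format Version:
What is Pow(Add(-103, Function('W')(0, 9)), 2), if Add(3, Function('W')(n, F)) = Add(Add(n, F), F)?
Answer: 7744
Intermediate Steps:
Function('W')(n, F) = Add(-3, n, Mul(2, F)) (Function('W')(n, F) = Add(-3, Add(Add(n, F), F)) = Add(-3, Add(Add(F, n), F)) = Add(-3, Add(n, Mul(2, F))) = Add(-3, n, Mul(2, F)))
Pow(Add(-103, Function('W')(0, 9)), 2) = Pow(Add(-103, Add(-3, 0, Mul(2, 9))), 2) = Pow(Add(-103, Add(-3, 0, 18)), 2) = Pow(Add(-103, 15), 2) = Pow(-88, 2) = 7744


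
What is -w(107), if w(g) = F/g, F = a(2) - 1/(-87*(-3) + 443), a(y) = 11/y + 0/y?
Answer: -3871/75328 ≈ -0.051389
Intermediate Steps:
a(y) = 11/y (a(y) = 11/y + 0 = 11/y)
F = 3871/704 (F = 11/2 - 1/(-87*(-3) + 443) = 11*(½) - 1/(261 + 443) = 11/2 - 1/704 = 3871/704 ≈ 5.4986)
w(g) = 3871/(704*g)
-w(107) = -3871/(704*107) = -1*3871/75328 = -3871/75328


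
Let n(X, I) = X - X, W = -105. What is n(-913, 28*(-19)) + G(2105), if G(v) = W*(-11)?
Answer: 1155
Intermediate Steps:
G(v) = 1155 (G(v) = -105*(-11) = 1155)
n(X, I) = 0
n(-913, 28*(-19)) + G(2105) = 0 + 1155 = 1155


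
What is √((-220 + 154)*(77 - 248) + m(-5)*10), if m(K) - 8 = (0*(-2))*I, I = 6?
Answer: √11366 ≈ 106.61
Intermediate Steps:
m(K) = 8 (m(K) = 8 + (0*(-2))*6 = 8 + 0*6 = 8 + 0 = 8)
√((-220 + 154)*(77 - 248) + m(-5)*10) = √((-220 + 154)*(77 - 248) + 8*10) = √(-66*(-171) + 80) = √(11286 + 80) = √11366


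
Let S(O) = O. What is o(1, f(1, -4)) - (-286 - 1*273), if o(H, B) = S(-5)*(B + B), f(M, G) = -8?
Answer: 639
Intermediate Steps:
o(H, B) = -10*B (o(H, B) = -5*(B + B) = -10*B)
o(1, f(1, -4)) - (-286 - 1*273) = -10*(-8) - (-286 - 1*273) = 80 - (-286 - 273) = 80 - 1*(-559) = 80 + 559 = 639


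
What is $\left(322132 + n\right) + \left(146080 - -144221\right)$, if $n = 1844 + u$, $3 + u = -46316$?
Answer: $567958$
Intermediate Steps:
$u = -46319$ ($u = -3 - 46316 = -46319$)
$n = -44475$ ($n = 1844 - 46319 = -44475$)
$\left(322132 + n\right) + \left(146080 - -144221\right) = \left(322132 - 44475\right) + \left(146080 - -144221\right) = 277657 + \left(146080 + 144221\right) = 277657 + 290301 = 567958$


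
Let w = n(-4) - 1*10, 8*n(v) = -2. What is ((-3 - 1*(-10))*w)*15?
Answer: -4305/4 ≈ -1076.3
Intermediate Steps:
n(v) = -1/4 (n(v) = (1/8)*(-2) = -1/4)
w = -41/4 (w = -1/4 - 1*10 = -1/4 - 10 = -41/4 ≈ -10.250)
((-3 - 1*(-10))*w)*15 = ((-3 - 1*(-10))*(-41/4))*15 = ((-3 + 10)*(-41/4))*15 = (7*(-41/4))*15 = -287/4*15 = -4305/4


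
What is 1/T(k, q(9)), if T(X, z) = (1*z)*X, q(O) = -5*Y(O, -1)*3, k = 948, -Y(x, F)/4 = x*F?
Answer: -1/511920 ≈ -1.9534e-6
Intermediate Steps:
Y(x, F) = -4*F*x (Y(x, F) = -4*x*F = -4*F*x)
q(O) = -60*O (q(O) = -(-20)*(-1)*O*3 = -20*O*3 = -60*O)
T(X, z) = X*z (T(X, z) = z*X = X*z)
1/T(k, q(9)) = 1/(948*(-60*9)) = 1/(948*(-540)) = 1/(-511920) = -1/511920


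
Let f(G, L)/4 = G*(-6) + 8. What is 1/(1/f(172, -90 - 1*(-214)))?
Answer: -4096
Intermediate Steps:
f(G, L) = 32 - 24*G (f(G, L) = 4*(G*(-6) + 8) = 4*(-6*G + 8) = 4*(8 - 6*G) = 32 - 24*G)
1/(1/f(172, -90 - 1*(-214))) = 1/(1/(32 - 24*172)) = 1/(1/(32 - 4128)) = 1/(1/(-4096)) = 1/(-1/4096) = -4096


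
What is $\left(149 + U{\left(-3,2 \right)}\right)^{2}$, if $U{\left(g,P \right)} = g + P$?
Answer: $21904$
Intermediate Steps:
$U{\left(g,P \right)} = P + g$
$\left(149 + U{\left(-3,2 \right)}\right)^{2} = \left(149 + \left(2 - 3\right)\right)^{2} = \left(149 - 1\right)^{2} = 148^{2} = 21904$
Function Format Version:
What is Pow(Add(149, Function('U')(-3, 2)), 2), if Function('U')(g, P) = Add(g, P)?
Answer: 21904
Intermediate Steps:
Function('U')(g, P) = Add(P, g)
Pow(Add(149, Function('U')(-3, 2)), 2) = Pow(Add(149, Add(2, -3)), 2) = Pow(Add(149, -1), 2) = Pow(148, 2) = 21904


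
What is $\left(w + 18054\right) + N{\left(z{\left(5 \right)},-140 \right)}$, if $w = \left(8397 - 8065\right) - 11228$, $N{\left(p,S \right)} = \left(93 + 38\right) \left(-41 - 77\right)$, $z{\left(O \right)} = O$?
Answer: $-8300$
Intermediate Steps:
$N{\left(p,S \right)} = -15458$ ($N{\left(p,S \right)} = 131 \left(-118\right) = -15458$)
$w = -10896$ ($w = \left(8397 - 8065\right) - 11228 = 332 - 11228 = -10896$)
$\left(w + 18054\right) + N{\left(z{\left(5 \right)},-140 \right)} = \left(-10896 + 18054\right) - 15458 = 7158 - 15458 = -8300$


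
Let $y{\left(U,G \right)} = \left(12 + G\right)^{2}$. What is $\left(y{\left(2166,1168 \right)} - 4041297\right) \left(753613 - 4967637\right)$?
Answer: $11162515531528$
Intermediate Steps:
$\left(y{\left(2166,1168 \right)} - 4041297\right) \left(753613 - 4967637\right) = \left(\left(12 + 1168\right)^{2} - 4041297\right) \left(753613 - 4967637\right) = \left(1180^{2} - 4041297\right) \left(-4214024\right) = \left(1392400 - 4041297\right) \left(-4214024\right) = \left(-2648897\right) \left(-4214024\right) = 11162515531528$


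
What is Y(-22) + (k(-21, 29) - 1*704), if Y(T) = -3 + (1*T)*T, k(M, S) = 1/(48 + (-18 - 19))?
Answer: -2452/11 ≈ -222.91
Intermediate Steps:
k(M, S) = 1/11 (k(M, S) = 1/(48 - 37) = 1/11)
Y(T) = -3 + T² (Y(T) = -3 + T*T = -3 + T²)
Y(-22) + (k(-21, 29) - 1*704) = (-3 + (-22)²) + (1/11 - 1*704) = (-3 + 484) + (1/11 - 704) = 481 - 7743/11 = -2452/11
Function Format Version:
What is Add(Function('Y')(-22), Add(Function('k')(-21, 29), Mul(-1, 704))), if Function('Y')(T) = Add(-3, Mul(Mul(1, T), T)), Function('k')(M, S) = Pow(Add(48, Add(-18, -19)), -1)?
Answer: Rational(-2452, 11) ≈ -222.91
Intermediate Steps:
Function('k')(M, S) = Rational(1, 11) (Function('k')(M, S) = Pow(Add(48, -37), -1) = Pow(11, -1) = Rational(1, 11))
Function('Y')(T) = Add(-3, Pow(T, 2)) (Function('Y')(T) = Add(-3, Mul(T, T)) = Add(-3, Pow(T, 2)))
Add(Function('Y')(-22), Add(Function('k')(-21, 29), Mul(-1, 704))) = Add(Add(-3, Pow(-22, 2)), Add(Rational(1, 11), Mul(-1, 704))) = Add(Add(-3, 484), Add(Rational(1, 11), -704)) = Add(481, Rational(-7743, 11)) = Rational(-2452, 11)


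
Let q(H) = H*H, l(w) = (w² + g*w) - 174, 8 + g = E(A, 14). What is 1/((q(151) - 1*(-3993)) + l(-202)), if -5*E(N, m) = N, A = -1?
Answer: 5/344998 ≈ 1.4493e-5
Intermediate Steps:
E(N, m) = -N/5
g = -39/5 (g = -8 - ⅕*(-1) = -8 + ⅕ = -39/5 ≈ -7.8000)
l(w) = -174 + w² - 39*w/5 (l(w) = (w² - 39*w/5) - 174 = -174 + w² - 39*w/5)
q(H) = H²
1/((q(151) - 1*(-3993)) + l(-202)) = 1/((151² - 1*(-3993)) + (-174 + (-202)² - 39/5*(-202))) = 1/((22801 + 3993) + (-174 + 40804 + 7878/5)) = 1/(26794 + 211028/5) = 1/(344998/5) = 5/344998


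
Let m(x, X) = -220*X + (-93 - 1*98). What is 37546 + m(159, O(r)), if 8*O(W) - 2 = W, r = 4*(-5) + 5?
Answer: 75425/2 ≈ 37713.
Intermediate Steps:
r = -15 (r = -20 + 5 = -15)
O(W) = ¼ + W/8
m(x, X) = -191 - 220*X (m(x, X) = -220*X + (-93 - 98) = -220*X - 191 = -191 - 220*X)
37546 + m(159, O(r)) = 37546 + (-191 - 220*(¼ + (⅛)*(-15))) = 37546 + (-191 - 220*(¼ - 15/8)) = 37546 + (-191 - 220*(-13/8)) = 37546 + (-191 + 715/2) = 37546 + 333/2 = 75425/2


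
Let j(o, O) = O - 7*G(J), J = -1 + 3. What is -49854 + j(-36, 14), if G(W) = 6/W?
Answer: -49861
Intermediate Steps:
J = 2
j(o, O) = -21 + O (j(o, O) = O - 42/2 = O - 7*3 = O - 21 = -21 + O)
-49854 + j(-36, 14) = -49854 + (-21 + 14) = -49854 - 7 = -49861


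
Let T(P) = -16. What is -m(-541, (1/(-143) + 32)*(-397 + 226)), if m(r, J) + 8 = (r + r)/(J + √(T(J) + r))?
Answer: 2387652173897/306021897859 - 11062909*I*√557/306021897859 ≈ 7.8022 - 0.00085319*I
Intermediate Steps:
m(r, J) = -8 + 2*r/(J + √(-16 + r)) (m(r, J) = -8 + (r + r)/(J + √(-16 + r)) = -8 + (2*r)/(J + √(-16 + r)) = -8 + 2*r/(J + √(-16 + r)))
-m(-541, (1/(-143) + 32)*(-397 + 226)) = -2*(-541 - 4*(1/(-143) + 32)*(-397 + 226) - 4*√(-16 - 541))/((1/(-143) + 32)*(-397 + 226) + √(-16 - 541)) = -2*(-541 - 4*(-1/143 + 32)*(-171) - 4*I*√557)/((-1/143 + 32)*(-171) + √(-557)) = -2*(-541 - 18300*(-171)/143 - 4*I*√557)/((4575/143)*(-171) + I*√557) = -2*(-541 - 4*(-782325/143) - 4*I*√557)/(-782325/143 + I*√557) = -2*(-541 + 3129300/143 - 4*I*√557)/(-782325/143 + I*√557) = -2*(3051937/143 - 4*I*√557)/(-782325/143 + I*√557)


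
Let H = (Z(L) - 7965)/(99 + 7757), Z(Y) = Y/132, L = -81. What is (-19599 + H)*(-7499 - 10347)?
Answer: 60453496526829/172832 ≈ 3.4978e+8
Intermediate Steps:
Z(Y) = Y/132 (Z(Y) = Y*(1/132) = Y/132)
H = -350487/345664 (H = ((1/132)*(-81) - 7965)/(99 + 7757) = (-27/44 - 7965)/7856 = -350487/44*1/7856 = -350487/345664 ≈ -1.0140)
(-19599 + H)*(-7499 - 10347) = (-19599 - 350487/345664)*(-7499 - 10347) = -6775019223/345664*(-17846) = 60453496526829/172832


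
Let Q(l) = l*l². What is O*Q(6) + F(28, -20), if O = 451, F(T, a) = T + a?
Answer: 97424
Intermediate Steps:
Q(l) = l³
O*Q(6) + F(28, -20) = 451*6³ + (28 - 20) = 451*216 + 8 = 97416 + 8 = 97424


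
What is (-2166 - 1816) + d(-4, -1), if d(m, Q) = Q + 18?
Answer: -3965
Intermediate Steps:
d(m, Q) = 18 + Q
(-2166 - 1816) + d(-4, -1) = (-2166 - 1816) + (18 - 1) = -3982 + 17 = -3965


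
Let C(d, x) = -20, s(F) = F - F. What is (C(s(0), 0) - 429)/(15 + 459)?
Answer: -449/474 ≈ -0.94726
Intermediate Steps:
s(F) = 0
(C(s(0), 0) - 429)/(15 + 459) = (-20 - 429)/(15 + 459) = -449/474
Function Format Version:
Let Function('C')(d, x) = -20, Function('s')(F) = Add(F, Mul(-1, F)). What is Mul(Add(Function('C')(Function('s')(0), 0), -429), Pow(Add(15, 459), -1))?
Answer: Rational(-449, 474) ≈ -0.94726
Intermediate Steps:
Function('s')(F) = 0
Mul(Add(Function('C')(Function('s')(0), 0), -429), Pow(Add(15, 459), -1)) = Mul(Add(-20, -429), Pow(Add(15, 459), -1)) = Mul(-449, Pow(474, -1)) = Mul(-449, Rational(1, 474)) = Rational(-449, 474)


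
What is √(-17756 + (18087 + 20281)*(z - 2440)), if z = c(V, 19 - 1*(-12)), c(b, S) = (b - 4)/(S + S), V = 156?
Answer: 2*I*√22473372407/31 ≈ 9671.7*I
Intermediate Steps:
c(b, S) = (-4 + b)/(2*S) (c(b, S) = (-4 + b)/((2*S)) = (-4 + b)*(1/(2*S)) = (-4 + b)/(2*S))
z = 76/31 (z = (-4 + 156)/(2*(19 - 1*(-12))) = (½)*152/(19 + 12) = (½)*152/31 = (½)*(1/31)*152 = 76/31 ≈ 2.4516)
√(-17756 + (18087 + 20281)*(z - 2440)) = √(-17756 + (18087 + 20281)*(76/31 - 2440)) = √(-17756 + 38368*(-75564/31)) = √(-17756 - 2899239552/31) = √(-2899789988/31) = 2*I*√22473372407/31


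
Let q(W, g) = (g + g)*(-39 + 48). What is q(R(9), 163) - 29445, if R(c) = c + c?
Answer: -26511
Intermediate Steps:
R(c) = 2*c
q(W, g) = 18*g (q(W, g) = (2*g)*9 = 18*g)
q(R(9), 163) - 29445 = 18*163 - 29445 = 2934 - 29445 = -26511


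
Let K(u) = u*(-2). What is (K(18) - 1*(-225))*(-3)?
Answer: -567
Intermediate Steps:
K(u) = -2*u
(K(18) - 1*(-225))*(-3) = (-2*18 - 1*(-225))*(-3) = (-36 + 225)*(-3) = 189*(-3) = -567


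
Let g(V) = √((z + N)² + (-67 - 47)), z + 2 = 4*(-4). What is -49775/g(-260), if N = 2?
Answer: -49775*√142/142 ≈ -4177.0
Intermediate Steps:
z = -18 (z = -2 + 4*(-4) = -2 - 16 = -18)
g(V) = √142 (g(V) = √((-18 + 2)² + (-67 - 47)) = √((-16)² - 114) = √(256 - 114) = √142)
-49775/g(-260) = -49775*√142/142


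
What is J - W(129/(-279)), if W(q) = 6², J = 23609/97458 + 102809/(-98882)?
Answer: -12664691600/344172927 ≈ -36.797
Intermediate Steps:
J = -274466228/344172927 (J = 23609*(1/97458) + 102809*(-1/98882) = 23609/97458 - 14687/14126 = -274466228/344172927 ≈ -0.79747)
W(q) = 36
J - W(129/(-279)) = -274466228/344172927 - 1*36 = -274466228/344172927 - 36 = -12664691600/344172927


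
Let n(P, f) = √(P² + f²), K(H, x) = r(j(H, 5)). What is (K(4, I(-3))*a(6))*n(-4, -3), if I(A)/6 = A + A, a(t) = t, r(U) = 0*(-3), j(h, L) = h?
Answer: 0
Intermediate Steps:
r(U) = 0
I(A) = 12*A (I(A) = 6*(A + A) = 6*(2*A) = 12*A)
K(H, x) = 0
(K(4, I(-3))*a(6))*n(-4, -3) = (0*6)*√((-4)² + (-3)²) = 0*√(16 + 9) = 0*√25 = 0*5 = 0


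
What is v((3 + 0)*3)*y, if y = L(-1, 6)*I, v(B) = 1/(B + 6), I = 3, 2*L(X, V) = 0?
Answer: 0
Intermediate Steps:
L(X, V) = 0 (L(X, V) = (½)*0 = 0)
v(B) = 1/(6 + B)
y = 0 (y = 0*3 = 0)
v((3 + 0)*3)*y = 0/(6 + (3 + 0)*3) = 0/(6 + 3*3) = 0/(6 + 9) = 0/15 = (1/15)*0 = 0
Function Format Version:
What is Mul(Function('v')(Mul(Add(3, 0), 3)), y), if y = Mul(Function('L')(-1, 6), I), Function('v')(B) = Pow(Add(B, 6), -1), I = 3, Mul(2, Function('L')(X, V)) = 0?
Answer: 0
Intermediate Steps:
Function('L')(X, V) = 0 (Function('L')(X, V) = Mul(Rational(1, 2), 0) = 0)
Function('v')(B) = Pow(Add(6, B), -1)
y = 0 (y = Mul(0, 3) = 0)
Mul(Function('v')(Mul(Add(3, 0), 3)), y) = Mul(Pow(Add(6, Mul(Add(3, 0), 3)), -1), 0) = Mul(Pow(Add(6, Mul(3, 3)), -1), 0) = Mul(Pow(Add(6, 9), -1), 0) = Mul(Pow(15, -1), 0) = Mul(Rational(1, 15), 0) = 0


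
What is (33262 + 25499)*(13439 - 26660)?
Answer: -776879181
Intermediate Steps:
(33262 + 25499)*(13439 - 26660) = 58761*(-13221) = -776879181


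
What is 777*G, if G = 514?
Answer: 399378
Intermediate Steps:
777*G = 777*514 = 399378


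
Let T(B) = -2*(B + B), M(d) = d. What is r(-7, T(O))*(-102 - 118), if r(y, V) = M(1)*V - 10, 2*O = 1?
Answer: 2640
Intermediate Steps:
O = ½ (O = (½)*1 = ½ ≈ 0.50000)
T(B) = -4*B
r(y, V) = -10 + V (r(y, V) = 1*V - 10 = V - 10 = -10 + V)
r(-7, T(O))*(-102 - 118) = (-10 - 4*½)*(-102 - 118) = (-10 - 2)*(-220) = -12*(-220) = 2640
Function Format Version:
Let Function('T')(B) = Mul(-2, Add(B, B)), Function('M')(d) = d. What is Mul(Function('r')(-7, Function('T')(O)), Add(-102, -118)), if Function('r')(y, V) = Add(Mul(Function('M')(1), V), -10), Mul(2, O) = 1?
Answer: 2640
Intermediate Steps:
O = Rational(1, 2) (O = Mul(Rational(1, 2), 1) = Rational(1, 2) ≈ 0.50000)
Function('T')(B) = Mul(-4, B) (Function('T')(B) = Mul(-2, Mul(2, B)) = Mul(-4, B))
Function('r')(y, V) = Add(-10, V) (Function('r')(y, V) = Add(Mul(1, V), -10) = Add(V, -10) = Add(-10, V))
Mul(Function('r')(-7, Function('T')(O)), Add(-102, -118)) = Mul(Add(-10, Mul(-4, Rational(1, 2))), Add(-102, -118)) = Mul(Add(-10, -2), -220) = Mul(-12, -220) = 2640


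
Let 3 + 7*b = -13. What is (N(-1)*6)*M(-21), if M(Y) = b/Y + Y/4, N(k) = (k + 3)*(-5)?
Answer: 15115/49 ≈ 308.47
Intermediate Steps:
b = -16/7 (b = -3/7 + (1/7)*(-13) = -3/7 - 13/7 = -16/7 ≈ -2.2857)
N(k) = -15 - 5*k (N(k) = (3 + k)*(-5) = -15 - 5*k)
M(Y) = -16/(7*Y) + Y/4
(N(-1)*6)*M(-21) = ((-15 - 5*(-1))*6)*(-16/7/(-21) + (1/4)*(-21)) = ((-15 + 5)*6)*(-16/7*(-1/21) - 21/4) = (-10*6)*(16/147 - 21/4) = -60*(-3023/588) = 15115/49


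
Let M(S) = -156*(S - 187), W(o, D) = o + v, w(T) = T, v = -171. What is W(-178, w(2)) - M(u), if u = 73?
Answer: -18133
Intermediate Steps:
W(o, D) = -171 + o (W(o, D) = o - 171 = -171 + o)
M(S) = 29172 - 156*S (M(S) = -156*(-187 + S) = 29172 - 156*S)
W(-178, w(2)) - M(u) = (-171 - 178) - (29172 - 156*73) = -349 - (29172 - 11388) = -349 - 1*17784 = -349 - 17784 = -18133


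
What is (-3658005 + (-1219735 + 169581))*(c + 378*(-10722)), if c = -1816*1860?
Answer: 34984804085484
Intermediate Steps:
c = -3377760
(-3658005 + (-1219735 + 169581))*(c + 378*(-10722)) = (-3658005 + (-1219735 + 169581))*(-3377760 + 378*(-10722)) = (-3658005 - 1050154)*(-3377760 - 4052916) = -4708159*(-7430676) = 34984804085484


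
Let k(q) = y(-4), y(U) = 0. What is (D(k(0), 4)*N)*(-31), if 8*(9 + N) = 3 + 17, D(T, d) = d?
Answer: 806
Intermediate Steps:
k(q) = 0
N = -13/2 (N = -9 + (3 + 17)/8 = -9 + (1/8)*20 = -9 + 5/2 = -13/2 ≈ -6.5000)
(D(k(0), 4)*N)*(-31) = (4*(-13/2))*(-31) = -26*(-31) = 806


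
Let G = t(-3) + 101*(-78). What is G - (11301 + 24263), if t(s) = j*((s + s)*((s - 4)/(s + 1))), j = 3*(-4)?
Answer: -43190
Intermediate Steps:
j = -12
t(s) = -24*s*(-4 + s)/(1 + s) (t(s) = -12*(s + s)*(s - 4)/(s + 1) = -12*2*s*(-4 + s)/(1 + s) = -24*s*(-4 + s)/(1 + s))
G = -7626 (G = 24*(-3)*(4 - 1*(-3))/(1 - 3) + 101*(-78) = 24*(-3)*(4 + 3)/(-2) - 7878 = 24*(-3)*(-1/2)*7 - 7878 = 252 - 7878 = -7626)
G - (11301 + 24263) = -7626 - (11301 + 24263) = -7626 - 1*35564 = -7626 - 35564 = -43190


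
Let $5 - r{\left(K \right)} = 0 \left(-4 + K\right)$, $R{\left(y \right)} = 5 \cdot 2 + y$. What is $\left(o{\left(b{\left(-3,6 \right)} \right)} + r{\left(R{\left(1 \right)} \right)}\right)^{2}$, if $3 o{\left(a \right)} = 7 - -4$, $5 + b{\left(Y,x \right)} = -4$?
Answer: $\frac{676}{9} \approx 75.111$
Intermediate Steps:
$b{\left(Y,x \right)} = -9$ ($b{\left(Y,x \right)} = -5 - 4 = -9$)
$R{\left(y \right)} = 10 + y$
$r{\left(K \right)} = 5$ ($r{\left(K \right)} = 5 - 0 \left(-4 + K\right) = 5 - 0 = 5 + 0 = 5$)
$o{\left(a \right)} = \frac{11}{3}$ ($o{\left(a \right)} = \frac{7 - -4}{3} = \frac{7 + 4}{3} = \frac{1}{3} \cdot 11 = \frac{11}{3}$)
$\left(o{\left(b{\left(-3,6 \right)} \right)} + r{\left(R{\left(1 \right)} \right)}\right)^{2} = \left(\frac{11}{3} + 5\right)^{2} = \left(\frac{26}{3}\right)^{2} = \frac{676}{9}$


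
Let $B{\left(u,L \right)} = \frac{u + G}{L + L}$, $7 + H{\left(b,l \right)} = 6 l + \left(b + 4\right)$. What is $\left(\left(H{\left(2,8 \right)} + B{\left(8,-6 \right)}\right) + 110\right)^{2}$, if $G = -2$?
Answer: $\frac{97969}{4} \approx 24492.0$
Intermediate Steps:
$H{\left(b,l \right)} = -3 + b + 6 l$ ($H{\left(b,l \right)} = -7 + \left(6 l + \left(b + 4\right)\right) = -7 + \left(6 l + \left(4 + b\right)\right) = -7 + \left(4 + b + 6 l\right) = -3 + b + 6 l$)
$B{\left(u,L \right)} = \frac{-2 + u}{2 L}$ ($B{\left(u,L \right)} = \frac{u - 2}{L + L} = \frac{-2 + u}{2 L}$)
$\left(\left(H{\left(2,8 \right)} + B{\left(8,-6 \right)}\right) + 110\right)^{2} = \left(\left(\left(-3 + 2 + 6 \cdot 8\right) + \frac{-2 + 8}{2 \left(-6\right)}\right) + 110\right)^{2} = \left(\left(\left(-3 + 2 + 48\right) + \frac{1}{2} \left(- \frac{1}{6}\right) 6\right) + 110\right)^{2} = \left(\left(47 - \frac{1}{2}\right) + 110\right)^{2} = \left(\frac{93}{2} + 110\right)^{2} = \left(\frac{313}{2}\right)^{2} = \frac{97969}{4}$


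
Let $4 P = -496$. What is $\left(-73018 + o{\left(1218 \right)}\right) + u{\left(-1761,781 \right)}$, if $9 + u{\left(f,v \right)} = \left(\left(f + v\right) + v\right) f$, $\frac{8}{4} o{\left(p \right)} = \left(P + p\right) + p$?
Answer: $278568$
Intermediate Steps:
$P = -124$ ($P = \frac{1}{4} \left(-496\right) = -124$)
$o{\left(p \right)} = -62 + p$ ($o{\left(p \right)} = \frac{\left(-124 + p\right) + p}{2} = \frac{-124 + 2 p}{2} = -62 + p$)
$u{\left(f,v \right)} = -9 + f \left(f + 2 v\right)$ ($u{\left(f,v \right)} = -9 + \left(\left(f + v\right) + v\right) f = -9 + \left(f + 2 v\right) f = -9 + f \left(f + 2 v\right)$)
$\left(-73018 + o{\left(1218 \right)}\right) + u{\left(-1761,781 \right)} = \left(-73018 + \left(-62 + 1218\right)\right) + \left(-9 + \left(-1761\right)^{2} + 2 \left(-1761\right) 781\right) = \left(-73018 + 1156\right) - -350430 = -71862 + 350430 = 278568$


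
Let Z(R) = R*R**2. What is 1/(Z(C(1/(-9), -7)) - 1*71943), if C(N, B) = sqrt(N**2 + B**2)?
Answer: -38233459863/2750567232150809 - 2894130*sqrt(3970)/2750567232150809 ≈ -1.3967e-5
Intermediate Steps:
C(N, B) = sqrt(B**2 + N**2)
Z(R) = R**3
1/(Z(C(1/(-9), -7)) - 1*71943) = 1/((sqrt((-7)**2 + (1/(-9))**2))**3 - 1*71943) = 1/((sqrt(49 + (-1/9)**2))**3 - 71943) = 1/((sqrt(49 + 1/81))**3 - 71943) = 1/((sqrt(3970/81))**3 - 71943) = 1/((sqrt(3970)/9)**3 - 71943) = 1/(3970*sqrt(3970)/729 - 71943) = 1/(-71943 + 3970*sqrt(3970)/729)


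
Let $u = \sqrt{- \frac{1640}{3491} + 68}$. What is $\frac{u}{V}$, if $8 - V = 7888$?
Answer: $- \frac{\sqrt{205749067}}{13754540} \approx -0.0010429$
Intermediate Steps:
$V = -7880$ ($V = 8 - 7888 = -7880$)
$u = \frac{2 \sqrt{205749067}}{3491}$ ($u = \sqrt{\left(-1640\right) \frac{1}{3491} + 68} = \sqrt{- \frac{1640}{3491} + 68} = \sqrt{\frac{235748}{3491}} = \frac{2 \sqrt{205749067}}{3491} \approx 8.2177$)
$\frac{u}{V} = \frac{\frac{2}{3491} \sqrt{205749067}}{-7880} = \frac{2 \sqrt{205749067}}{3491} \left(- \frac{1}{7880}\right) = - \frac{\sqrt{205749067}}{13754540}$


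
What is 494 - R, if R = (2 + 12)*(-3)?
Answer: 536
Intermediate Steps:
R = -42 (R = 14*(-3) = -42)
494 - R = 494 - 1*(-42) = 494 + 42 = 536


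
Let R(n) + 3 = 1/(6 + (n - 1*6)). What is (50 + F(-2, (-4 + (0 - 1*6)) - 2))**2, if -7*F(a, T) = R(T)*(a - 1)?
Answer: 1857769/784 ≈ 2369.6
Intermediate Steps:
R(n) = -3 + 1/n (R(n) = -3 + 1/(6 + (n - 1*6)) = -3 + 1/(6 + (n - 6)) = -3 + 1/(6 + (-6 + n)) = -3 + 1/n)
F(a, T) = -(-1 + a)*(-3 + 1/T)/7 (F(a, T) = -(-3 + 1/T)*(a - 1)/7 = -(-3 + 1/T)*(-1 + a)/7 = -(-1 + a)*(-3 + 1/T)/7)
(50 + F(-2, (-4 + (0 - 1*6)) - 2))**2 = (50 + (-1 - 2)*(-1 + 3*((-4 + (0 - 1*6)) - 2))/(7*((-4 + (0 - 1*6)) - 2)))**2 = (50 + (1/7)*(-3)*(-1 + 3*((-4 + (0 - 6)) - 2))/((-4 + (0 - 6)) - 2))**2 = (50 + (1/7)*(-3)*(-1 + 3*((-4 - 6) - 2))/((-4 - 6) - 2))**2 = (50 + (1/7)*(-3)*(-1 + 3*(-10 - 2))/(-10 - 2))**2 = (50 + (1/7)*(-3)*(-1 + 3*(-12))/(-12))**2 = (50 + (1/7)*(-1/12)*(-3)*(-1 - 36))**2 = (50 + (1/7)*(-1/12)*(-3)*(-37))**2 = (50 - 37/28)**2 = (1363/28)**2 = 1857769/784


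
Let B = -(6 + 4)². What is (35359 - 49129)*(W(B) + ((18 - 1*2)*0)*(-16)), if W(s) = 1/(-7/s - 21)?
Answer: 1377000/2093 ≈ 657.91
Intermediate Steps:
B = -100 (B = -1*10² = -1*100 = -100)
W(s) = 1/(-21 - 7/s)
(35359 - 49129)*(W(B) + ((18 - 1*2)*0)*(-16)) = (35359 - 49129)*(-1*(-100)/(7 + 21*(-100)) + ((18 - 1*2)*0)*(-16)) = -13770*(-1*(-100)/(7 - 2100) + ((18 - 2)*0)*(-16)) = -13770*(-1*(-100)/(-2093) + (16*0)*(-16)) = -13770*(-1*(-100)*(-1/2093) + 0*(-16)) = -13770*(-100/2093 + 0) = -13770*(-100/2093) = 1377000/2093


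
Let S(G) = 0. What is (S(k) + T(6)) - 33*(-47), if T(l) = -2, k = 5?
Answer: 1549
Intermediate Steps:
(S(k) + T(6)) - 33*(-47) = (0 - 2) - 33*(-47) = -2 + 1551 = 1549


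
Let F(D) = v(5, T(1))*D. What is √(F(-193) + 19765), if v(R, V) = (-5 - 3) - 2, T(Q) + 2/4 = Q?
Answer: √21695 ≈ 147.29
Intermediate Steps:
T(Q) = -½ + Q
v(R, V) = -10 (v(R, V) = -8 - 2 = -10)
F(D) = -10*D
√(F(-193) + 19765) = √(-10*(-193) + 19765) = √(1930 + 19765) = √21695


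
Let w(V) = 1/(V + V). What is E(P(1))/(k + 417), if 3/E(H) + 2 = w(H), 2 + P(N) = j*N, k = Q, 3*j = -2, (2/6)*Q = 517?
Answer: -1/1435 ≈ -0.00069686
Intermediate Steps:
Q = 1551 (Q = 3*517 = 1551)
j = -⅔ (j = (⅓)*(-2) = -⅔ ≈ -0.66667)
k = 1551
w(V) = 1/(2*V)
P(N) = -2 - 2*N/3
E(H) = 3/(-2 + 1/(2*H))
E(P(1))/(k + 417) = (-6*(-2 - ⅔*1)/(-1 + 4*(-2 - ⅔*1)))/(1551 + 417) = (-6*(-2 - ⅔)/(-1 + 4*(-2 - ⅔)))/1968 = (-6*(-8/3)/(-1 + 4*(-8/3)))/1968 = (-6*(-8/3)/(-1 - 32/3))/1968 = (-6*(-8/3)/(-35/3))/1968 = (-6*(-8/3)*(-3/35))/1968 = (1/1968)*(-48/35) = -1/1435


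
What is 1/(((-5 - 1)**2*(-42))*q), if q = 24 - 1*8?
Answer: -1/24192 ≈ -4.1336e-5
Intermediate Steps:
q = 16 (q = 24 - 8 = 16)
1/(((-5 - 1)**2*(-42))*q) = 1/(((-5 - 1)**2*(-42))*16) = 1/(((-6)**2*(-42))*16) = 1/((36*(-42))*16) = 1/(-1512*16) = 1/(-24192) = -1/24192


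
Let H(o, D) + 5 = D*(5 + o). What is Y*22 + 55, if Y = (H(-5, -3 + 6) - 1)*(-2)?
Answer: 319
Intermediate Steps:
H(o, D) = -5 + D*(5 + o)
Y = 12 (Y = ((-5 + 5*(-3 + 6) + (-3 + 6)*(-5)) - 1)*(-2) = ((-5 + 5*3 + 3*(-5)) - 1)*(-2) = ((-5 + 15 - 15) - 1)*(-2) = (-5 - 1)*(-2) = -6*(-2) = 12)
Y*22 + 55 = 12*22 + 55 = 264 + 55 = 319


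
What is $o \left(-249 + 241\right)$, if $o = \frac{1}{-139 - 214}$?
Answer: $\frac{8}{353} \approx 0.022663$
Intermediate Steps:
$o = - \frac{1}{353}$ ($o = \frac{1}{-353} = - \frac{1}{353} \approx -0.0028329$)
$o \left(-249 + 241\right) = - \frac{-249 + 241}{353} = \left(- \frac{1}{353}\right) \left(-8\right) = \frac{8}{353}$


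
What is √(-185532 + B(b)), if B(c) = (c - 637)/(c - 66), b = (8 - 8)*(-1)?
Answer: 5*I*√32325414/66 ≈ 430.72*I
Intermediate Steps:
b = 0 (b = 0*(-1) = 0)
B(c) = (-637 + c)/(-66 + c)
√(-185532 + B(b)) = √(-185532 + (-637 + 0)/(-66 + 0)) = √(-185532 - 637/(-66)) = √(-185532 - 1/66*(-637)) = √(-185532 + 637/66) = √(-12244475/66) = 5*I*√32325414/66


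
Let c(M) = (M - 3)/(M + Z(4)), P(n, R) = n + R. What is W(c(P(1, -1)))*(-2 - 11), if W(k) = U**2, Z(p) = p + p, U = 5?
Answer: -325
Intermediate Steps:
P(n, R) = R + n
Z(p) = 2*p
c(M) = (-3 + M)/(8 + M) (c(M) = (M - 3)/(M + 2*4) = (-3 + M)/(M + 8) = (-3 + M)/(8 + M))
W(k) = 25 (W(k) = 5**2 = 25)
W(c(P(1, -1)))*(-2 - 11) = 25*(-2 - 11) = 25*(-13) = -325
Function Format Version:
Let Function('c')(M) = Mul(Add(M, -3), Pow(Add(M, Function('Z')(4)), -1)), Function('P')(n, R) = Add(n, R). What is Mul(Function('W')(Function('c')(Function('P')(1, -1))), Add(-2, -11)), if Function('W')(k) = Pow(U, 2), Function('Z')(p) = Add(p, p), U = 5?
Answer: -325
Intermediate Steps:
Function('P')(n, R) = Add(R, n)
Function('Z')(p) = Mul(2, p)
Function('c')(M) = Mul(Pow(Add(8, M), -1), Add(-3, M)) (Function('c')(M) = Mul(Add(M, -3), Pow(Add(M, Mul(2, 4)), -1)) = Mul(Add(-3, M), Pow(Add(M, 8), -1)) = Mul(Add(-3, M), Pow(Add(8, M), -1)) = Mul(Pow(Add(8, M), -1), Add(-3, M)))
Function('W')(k) = 25 (Function('W')(k) = Pow(5, 2) = 25)
Mul(Function('W')(Function('c')(Function('P')(1, -1))), Add(-2, -11)) = Mul(25, Add(-2, -11)) = Mul(25, -13) = -325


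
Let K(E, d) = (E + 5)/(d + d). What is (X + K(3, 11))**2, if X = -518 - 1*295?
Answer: 79905721/121 ≈ 6.6038e+5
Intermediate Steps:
K(E, d) = (5 + E)/(2*d) (K(E, d) = (5 + E)/((2*d)) = (5 + E)*(1/(2*d)) = (5 + E)/(2*d))
X = -813 (X = -518 - 295 = -813)
(X + K(3, 11))**2 = (-813 + (1/2)*(5 + 3)/11)**2 = (-813 + (1/2)*(1/11)*8)**2 = (-813 + 4/11)**2 = (-8939/11)**2 = 79905721/121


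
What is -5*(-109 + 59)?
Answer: 250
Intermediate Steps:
-5*(-109 + 59) = -5*(-50) = 250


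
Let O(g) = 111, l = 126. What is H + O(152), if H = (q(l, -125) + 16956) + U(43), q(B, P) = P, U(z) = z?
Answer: 16985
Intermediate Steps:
H = 16874 (H = (-125 + 16956) + 43 = 16831 + 43 = 16874)
H + O(152) = 16874 + 111 = 16985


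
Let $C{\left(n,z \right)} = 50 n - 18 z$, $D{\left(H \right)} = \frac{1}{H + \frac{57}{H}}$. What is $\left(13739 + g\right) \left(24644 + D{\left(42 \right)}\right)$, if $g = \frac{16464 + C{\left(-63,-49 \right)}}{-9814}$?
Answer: $\frac{144054792833050}{425507} \approx 3.3855 \cdot 10^{8}$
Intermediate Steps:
$C{\left(n,z \right)} = - 18 z + 50 n$
$g = - \frac{1014}{701}$ ($g = \frac{16464 + \left(\left(-18\right) \left(-49\right) + 50 \left(-63\right)\right)}{-9814} = \left(16464 + \left(882 - 3150\right)\right) \left(- \frac{1}{9814}\right) = \left(16464 - 2268\right) \left(- \frac{1}{9814}\right) = 14196 \left(- \frac{1}{9814}\right) = - \frac{1014}{701} \approx -1.4465$)
$\left(13739 + g\right) \left(24644 + D{\left(42 \right)}\right) = \left(13739 - \frac{1014}{701}\right) \left(24644 + \frac{42}{57 + 42^{2}}\right) = \frac{9630025 \left(24644 + \frac{42}{57 + 1764}\right)}{701} = \frac{9630025 \left(24644 + \frac{42}{1821}\right)}{701} = \frac{9630025 \left(24644 + 42 \cdot \frac{1}{1821}\right)}{701} = \frac{9630025 \left(24644 + \frac{14}{607}\right)}{701} = \frac{9630025}{701} \cdot \frac{14958922}{607} = \frac{144054792833050}{425507}$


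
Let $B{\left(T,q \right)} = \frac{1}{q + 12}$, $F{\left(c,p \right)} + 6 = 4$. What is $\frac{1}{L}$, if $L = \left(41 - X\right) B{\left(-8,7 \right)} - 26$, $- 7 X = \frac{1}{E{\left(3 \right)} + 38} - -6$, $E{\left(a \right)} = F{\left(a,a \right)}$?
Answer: $- \frac{684}{16277} \approx -0.042022$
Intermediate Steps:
$F{\left(c,p \right)} = -2$ ($F{\left(c,p \right)} = -6 + 4 = -2$)
$E{\left(a \right)} = -2$
$B{\left(T,q \right)} = \frac{1}{12 + q}$
$X = - \frac{31}{36}$ ($X = - \frac{\frac{1}{-2 + 38} - -6}{7} = - \frac{\frac{1}{36} + 6}{7} = \left(- \frac{1}{7}\right) \frac{217}{36} = - \frac{31}{36} \approx -0.86111$)
$L = - \frac{16277}{684}$ ($L = \frac{41 - - \frac{31}{36}}{12 + 7} - 26 = \frac{41 + \frac{31}{36}}{19} - 26 = \frac{1507}{36} \cdot \frac{1}{19} - 26 = \frac{1507}{684} - 26 = - \frac{16277}{684} \approx -23.797$)
$\frac{1}{L} = \frac{1}{- \frac{16277}{684}} = - \frac{684}{16277}$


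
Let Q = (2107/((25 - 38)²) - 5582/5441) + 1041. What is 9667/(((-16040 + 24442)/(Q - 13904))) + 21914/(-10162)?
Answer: -290265538344963276/19627604892649 ≈ -14789.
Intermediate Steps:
Q = 967750518/919529 (Q = (2107/((-13)²) - 5582*1/5441) + 1041 = (2107/169 - 5582/5441) + 1041 = 10520829/919529 + 1041 = 967750518/919529 ≈ 1052.4)
9667/(((-16040 + 24442)/(Q - 13904))) + 21914/(-10162) = 9667/(((-16040 + 24442)/(967750518/919529 - 13904))) + 21914/(-10162) = 9667/((8402/(-11817380698/919529))) + 21914*(-1/10162) = 9667/((8402*(-919529/11817380698))) - 10957/5081 = 9667/(-3862941329/5908690349) - 10957/5081 = 9667*(-5908690349/3862941329) - 10957/5081 = -57119309603783/3862941329 - 10957/5081 = -290265538344963276/19627604892649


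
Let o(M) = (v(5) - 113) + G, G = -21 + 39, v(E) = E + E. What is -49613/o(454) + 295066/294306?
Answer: 7313242094/12508005 ≈ 584.68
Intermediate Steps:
v(E) = 2*E
G = 18
o(M) = -85 (o(M) = (2*5 - 113) + 18 = (10 - 113) + 18 = -103 + 18 = -85)
-49613/o(454) + 295066/294306 = -49613/(-85) + 295066/294306 = -49613*(-1/85) + 295066*(1/294306) = 49613/85 + 147533/147153 = 7313242094/12508005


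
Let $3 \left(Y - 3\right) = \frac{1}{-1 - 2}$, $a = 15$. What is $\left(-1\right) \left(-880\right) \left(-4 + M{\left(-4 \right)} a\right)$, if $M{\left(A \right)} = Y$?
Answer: $\frac{103840}{3} \approx 34613.0$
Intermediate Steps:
$Y = \frac{26}{9}$ ($Y = 3 + \frac{1}{3 \left(-1 - 2\right)} = 3 + \frac{1}{3 \left(-3\right)} = 3 + \frac{1}{3} \left(- \frac{1}{3}\right) = 3 - \frac{1}{9} = \frac{26}{9} \approx 2.8889$)
$M{\left(A \right)} = \frac{26}{9}$
$\left(-1\right) \left(-880\right) \left(-4 + M{\left(-4 \right)} a\right) = \left(-1\right) \left(-880\right) \left(-4 + \frac{26}{9} \cdot 15\right) = 880 \left(-4 + \frac{130}{3}\right) = 880 \cdot \frac{118}{3} = \frac{103840}{3}$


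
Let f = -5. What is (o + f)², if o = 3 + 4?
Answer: 4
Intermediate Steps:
o = 7
(o + f)² = (7 - 5)² = 2² = 4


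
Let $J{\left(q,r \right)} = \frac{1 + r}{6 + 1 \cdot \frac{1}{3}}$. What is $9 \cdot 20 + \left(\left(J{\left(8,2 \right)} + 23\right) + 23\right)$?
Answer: $\frac{4303}{19} \approx 226.47$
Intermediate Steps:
$J{\left(q,r \right)} = \frac{3}{19} + \frac{3 r}{19}$ ($J{\left(q,r \right)} = \frac{1 + r}{6 + 1 \cdot \frac{1}{3}} = \frac{1 + r}{6 + \frac{1}{3}} = \frac{1 + r}{\frac{19}{3}} = \left(1 + r\right) \frac{3}{19} = \frac{3}{19} + \frac{3 r}{19}$)
$9 \cdot 20 + \left(\left(J{\left(8,2 \right)} + 23\right) + 23\right) = 9 \cdot 20 + \left(\left(\left(\frac{3}{19} + \frac{3}{19} \cdot 2\right) + 23\right) + 23\right) = 180 + \left(\left(\left(\frac{3}{19} + \frac{6}{19}\right) + 23\right) + 23\right) = 180 + \left(\left(\frac{9}{19} + 23\right) + 23\right) = 180 + \left(\frac{446}{19} + 23\right) = 180 + \frac{883}{19} = \frac{4303}{19}$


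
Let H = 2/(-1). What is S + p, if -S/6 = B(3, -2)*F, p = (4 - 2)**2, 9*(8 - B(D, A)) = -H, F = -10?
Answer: 1412/3 ≈ 470.67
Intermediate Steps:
H = -2 (H = 2*(-1) = -2)
B(D, A) = 70/9 (B(D, A) = 8 - (-1)*(-2)/9 = 8 - 1/9*2 = 8 - 2/9 = 70/9)
p = 4 (p = 2**2 = 4)
S = 1400/3 (S = -140*(-10)/3 = -6*(-700/9) = 1400/3 ≈ 466.67)
S + p = 1400/3 + 4 = 1412/3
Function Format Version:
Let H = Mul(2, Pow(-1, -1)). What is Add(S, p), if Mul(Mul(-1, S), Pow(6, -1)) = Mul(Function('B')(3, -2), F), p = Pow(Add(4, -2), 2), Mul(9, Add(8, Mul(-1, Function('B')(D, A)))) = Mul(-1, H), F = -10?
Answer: Rational(1412, 3) ≈ 470.67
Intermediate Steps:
H = -2 (H = Mul(2, -1) = -2)
Function('B')(D, A) = Rational(70, 9) (Function('B')(D, A) = Add(8, Mul(Rational(-1, 9), Mul(-1, -2))) = Add(8, Mul(Rational(-1, 9), 2)) = Add(8, Rational(-2, 9)) = Rational(70, 9))
p = 4 (p = Pow(2, 2) = 4)
S = Rational(1400, 3) (S = Mul(-6, Mul(Rational(70, 9), -10)) = Mul(-6, Rational(-700, 9)) = Rational(1400, 3) ≈ 466.67)
Add(S, p) = Add(Rational(1400, 3), 4) = Rational(1412, 3)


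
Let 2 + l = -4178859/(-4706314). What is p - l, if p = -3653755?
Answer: -17195713075301/4706314 ≈ -3.6538e+6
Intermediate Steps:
l = -5233769/4706314 (l = -2 - 4178859/(-4706314) = -2 - 4178859*(-1/4706314) = -2 + 4178859/4706314 = -5233769/4706314 ≈ -1.1121)
p - l = -3653755 - 1*(-5233769/4706314) = -3653755 + 5233769/4706314 = -17195713075301/4706314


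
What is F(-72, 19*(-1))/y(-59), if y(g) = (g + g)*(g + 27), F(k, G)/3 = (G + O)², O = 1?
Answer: 243/944 ≈ 0.25742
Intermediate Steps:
F(k, G) = 3*(1 + G)² (F(k, G) = 3*(G + 1)² = 3*(1 + G)²)
y(g) = 2*g*(27 + g) (y(g) = (2*g)*(27 + g) = 2*g*(27 + g))
F(-72, 19*(-1))/y(-59) = (3*(1 + 19*(-1))²)/((2*(-59)*(27 - 59))) = (3*(1 - 19)²)/((2*(-59)*(-32))) = (3*(-18)²)/3776 = (3*324)*(1/3776) = 972*(1/3776) = 243/944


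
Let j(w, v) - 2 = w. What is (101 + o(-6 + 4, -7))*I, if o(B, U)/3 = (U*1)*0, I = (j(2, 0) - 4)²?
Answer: 0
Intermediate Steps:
j(w, v) = 2 + w
I = 0 (I = ((2 + 2) - 4)² = (4 - 4)² = 0² = 0)
o(B, U) = 0 (o(B, U) = 3*((U*1)*0) = 3*(U*0) = 3*0 = 0)
(101 + o(-6 + 4, -7))*I = (101 + 0)*0 = 101*0 = 0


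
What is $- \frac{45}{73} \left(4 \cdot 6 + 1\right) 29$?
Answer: $- \frac{32625}{73} \approx -446.92$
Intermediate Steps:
$- \frac{45}{73} \left(4 \cdot 6 + 1\right) 29 = \left(-45\right) \frac{1}{73} \left(24 + 1\right) 29 = \left(- \frac{45}{73}\right) 25 \cdot 29 = \left(- \frac{1125}{73}\right) 29 = - \frac{32625}{73}$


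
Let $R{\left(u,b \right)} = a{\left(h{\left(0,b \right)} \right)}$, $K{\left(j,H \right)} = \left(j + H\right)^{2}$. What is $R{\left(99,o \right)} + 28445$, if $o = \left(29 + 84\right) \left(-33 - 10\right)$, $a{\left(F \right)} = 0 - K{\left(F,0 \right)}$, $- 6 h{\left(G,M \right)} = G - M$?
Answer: $- \frac{22585861}{36} \approx -6.2739 \cdot 10^{5}$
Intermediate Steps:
$h{\left(G,M \right)} = - \frac{G}{6} + \frac{M}{6}$ ($h{\left(G,M \right)} = - \frac{G - M}{6} = - \frac{G}{6} + \frac{M}{6}$)
$K{\left(j,H \right)} = \left(H + j\right)^{2}$
$a{\left(F \right)} = - F^{2}$ ($a{\left(F \right)} = 0 - \left(0 + F\right)^{2} = 0 - F^{2} = - F^{2}$)
$o = -4859$ ($o = 113 \left(-43\right) = -4859$)
$R{\left(u,b \right)} = - \frac{b^{2}}{36}$ ($R{\left(u,b \right)} = - \left(\left(- \frac{1}{6}\right) 0 + \frac{b}{6}\right)^{2} = - \left(0 + \frac{b}{6}\right)^{2} = - \left(\frac{b}{6}\right)^{2} = - \frac{b^{2}}{36}$)
$R{\left(99,o \right)} + 28445 = - \frac{\left(-4859\right)^{2}}{36} + 28445 = \left(- \frac{1}{36}\right) 23609881 + 28445 = - \frac{23609881}{36} + 28445 = - \frac{22585861}{36}$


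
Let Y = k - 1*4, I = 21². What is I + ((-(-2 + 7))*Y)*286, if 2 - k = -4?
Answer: -2419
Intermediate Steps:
k = 6 (k = 2 - 1*(-4) = 2 + 4 = 6)
I = 441
Y = 2 (Y = 6 - 1*4 = 6 - 4 = 2)
I + ((-(-2 + 7))*Y)*286 = 441 + (-(-2 + 7)*2)*286 = 441 + (-1*5*2)*286 = 441 - 5*2*286 = 441 - 10*286 = 441 - 2860 = -2419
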